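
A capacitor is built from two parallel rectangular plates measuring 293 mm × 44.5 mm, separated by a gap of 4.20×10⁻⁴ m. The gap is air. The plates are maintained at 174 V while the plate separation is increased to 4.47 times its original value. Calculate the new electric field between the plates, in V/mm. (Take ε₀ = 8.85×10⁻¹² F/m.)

A = 293 × 44.5 mm² = 1.30×10⁻² m².
Initially C₁ = ε₀A/d = 8.85×10⁻¹² × 1.30×10⁻² / 4.20×10⁻⁴ = 2.75×10⁻¹⁰ F.
E₁ = 4.14×10⁵ V/m.
Battery connected ⇒ V is held fixed. E = V/d, so E₂/E₁ = d₁/d₂ = 0.224.
E₂ = 0.224 × 4.14×10⁵ = 9.27×10⁴ V/m.

E ≈ 92.7 V/mm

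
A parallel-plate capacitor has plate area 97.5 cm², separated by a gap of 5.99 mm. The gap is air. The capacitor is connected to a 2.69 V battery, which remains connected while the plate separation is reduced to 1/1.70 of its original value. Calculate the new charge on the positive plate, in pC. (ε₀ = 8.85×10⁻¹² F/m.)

A = 97.5 cm² = 9.75×10⁻³ m².
Initially C₁ = ε₀A/d = 8.85×10⁻¹² × 9.75×10⁻³ / 5.99×10⁻³ = 1.44×10⁻¹¹ F.
Q₁ = 3.88×10⁻¹¹ C.
Battery connected ⇒ V is held fixed. C₂ = 1.70 C₁ and Q = CV, so Q₂/Q₁ = C₂/C₁ = 1.70.
Q₂ = 1.70 × 3.88×10⁻¹¹ = 6.59×10⁻¹¹ C.

Q ≈ 65.9 pC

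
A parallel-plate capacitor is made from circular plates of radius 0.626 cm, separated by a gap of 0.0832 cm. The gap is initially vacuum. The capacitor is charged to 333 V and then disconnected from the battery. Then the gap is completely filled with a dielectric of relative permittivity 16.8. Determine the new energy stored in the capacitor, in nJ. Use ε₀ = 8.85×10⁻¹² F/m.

4.32 nJ

A = π(0.626 cm)² = 1.23×10⁻⁴ m².
Initially C₁ = ε₀A/d = 8.85×10⁻¹² × 1.23×10⁻⁴ / 8.32×10⁻⁴ = 1.31×10⁻¹² F.
U₁ = 7.26×10⁻⁸ J.
Isolated ⇒ Q is held fixed. C₂ = 16.8 C₁ and U = Q²/(2C), so U₂/U₁ = C₁/C₂ = 0.0595.
U₂ = 0.0595 × 7.26×10⁻⁸ = 4.32×10⁻⁹ J.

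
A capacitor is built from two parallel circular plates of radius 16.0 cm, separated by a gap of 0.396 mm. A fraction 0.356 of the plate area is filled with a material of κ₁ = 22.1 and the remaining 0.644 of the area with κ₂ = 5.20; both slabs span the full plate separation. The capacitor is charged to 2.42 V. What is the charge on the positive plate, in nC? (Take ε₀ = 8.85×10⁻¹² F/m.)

Q ≈ 48.8 nC

A = π(16.0 cm)² = 8.04×10⁻² m².
Side-by-side slabs ⇒ two capacitors in parallel, each spanning the full gap.
C₁ = κ₁ε₀A₁/d = 22.1 × 8.85×10⁻¹² × 2.86×10⁻² / 3.96×10⁻⁴ = 1.41×10⁻⁸ F.
C₂ = κ₂ε₀A₂/d = 5.20 × 8.85×10⁻¹² × 5.18×10⁻² / 3.96×10⁻⁴ = 6.02×10⁻⁹ F.
C = C₁ + C₂ = 2.02×10⁻⁸ F.
Q = CV = 2.02×10⁻⁸ × 2.42 = 4.88×10⁻⁸ C.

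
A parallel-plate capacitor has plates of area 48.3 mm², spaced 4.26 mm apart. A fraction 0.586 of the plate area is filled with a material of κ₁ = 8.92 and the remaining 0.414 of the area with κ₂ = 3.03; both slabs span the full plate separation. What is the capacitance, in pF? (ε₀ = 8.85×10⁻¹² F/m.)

A = 48.3 mm² = 4.83×10⁻⁵ m².
Side-by-side slabs ⇒ two capacitors in parallel, each spanning the full gap.
C₁ = κ₁ε₀A₁/d = 8.92 × 8.85×10⁻¹² × 2.83×10⁻⁵ / 4.26×10⁻³ = 5.24×10⁻¹³ F.
C₂ = κ₂ε₀A₂/d = 3.03 × 8.85×10⁻¹² × 2.00×10⁻⁵ / 4.26×10⁻³ = 1.26×10⁻¹³ F.
C = C₁ + C₂ = 6.50×10⁻¹³ F.

0.650 pF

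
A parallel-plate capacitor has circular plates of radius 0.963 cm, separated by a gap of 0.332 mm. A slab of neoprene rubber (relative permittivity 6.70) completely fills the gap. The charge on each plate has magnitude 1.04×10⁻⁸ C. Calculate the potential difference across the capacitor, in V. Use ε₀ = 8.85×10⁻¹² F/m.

V ≈ 200 V

A = π(0.963 cm)² = 2.91×10⁻⁴ m².
C = κε₀A/d = 6.70 × 8.85×10⁻¹² × 2.91×10⁻⁴ / 3.32×10⁻⁴ = 5.20×10⁻¹¹ F.
V = Q/C = 1.04×10⁻⁸ / 5.20×10⁻¹¹ = 2.00×10² V.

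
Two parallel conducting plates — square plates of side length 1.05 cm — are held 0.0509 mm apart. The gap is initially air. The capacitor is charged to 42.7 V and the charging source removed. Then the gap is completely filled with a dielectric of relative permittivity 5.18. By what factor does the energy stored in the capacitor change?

Isolated ⇒ Q is held fixed.
C₂ = 5.18 C₁ and U = Q²/(2C), so U₂/U₁ = C₁/C₂ = 0.193.

U₂/U₁ ≈ 0.193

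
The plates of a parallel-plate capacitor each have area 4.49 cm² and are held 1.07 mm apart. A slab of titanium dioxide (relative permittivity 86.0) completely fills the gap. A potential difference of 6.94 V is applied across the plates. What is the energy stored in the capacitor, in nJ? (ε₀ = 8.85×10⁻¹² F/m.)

A = 4.49 cm² = 4.49×10⁻⁴ m².
C = κε₀A/d = 86.0 × 8.85×10⁻¹² × 4.49×10⁻⁴ / 1.07×10⁻³ = 3.19×10⁻¹⁰ F.
U = ½CV² = ½ × 3.19×10⁻¹⁰ × (6.94)² = 7.69×10⁻⁹ J.

7.69 nJ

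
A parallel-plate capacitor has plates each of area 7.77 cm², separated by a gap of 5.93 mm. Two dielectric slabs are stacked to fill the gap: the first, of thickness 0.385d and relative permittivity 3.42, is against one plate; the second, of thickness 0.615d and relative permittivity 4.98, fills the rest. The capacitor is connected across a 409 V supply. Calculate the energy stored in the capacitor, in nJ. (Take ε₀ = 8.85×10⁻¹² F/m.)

U ≈ 411 nJ

A = 7.77 cm² = 7.77×10⁻⁴ m².
Stacked slabs ⇒ two capacitors in series, each with the full plate area.
C₁ = κ₁ε₀A/d₁ = 3.42 × 8.85×10⁻¹² × 7.77×10⁻⁴ / 2.28×10⁻³ = 1.03×10⁻¹¹ F.
C₂ = κ₂ε₀A/d₂ = 4.98 × 8.85×10⁻¹² × 7.77×10⁻⁴ / 3.65×10⁻³ = 9.39×10⁻¹² F.
C = (1/C₁ + 1/C₂)⁻¹ = 4.91×10⁻¹² F.
U = ½CV² = ½ × 4.91×10⁻¹² × (409)² = 4.11×10⁻⁷ J.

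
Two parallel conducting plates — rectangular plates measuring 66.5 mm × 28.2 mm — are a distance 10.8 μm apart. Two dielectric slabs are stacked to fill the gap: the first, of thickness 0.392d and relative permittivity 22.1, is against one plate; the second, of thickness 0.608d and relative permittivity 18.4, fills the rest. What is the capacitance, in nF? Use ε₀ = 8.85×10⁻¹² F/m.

30.3 nF

A = 66.5 × 28.2 mm² = 1.88×10⁻³ m².
Stacked slabs ⇒ two capacitors in series, each with the full plate area.
C₁ = κ₁ε₀A/d₁ = 22.1 × 8.85×10⁻¹² × 1.88×10⁻³ / 4.23×10⁻⁶ = 8.66×10⁻⁸ F.
C₂ = κ₂ε₀A/d₂ = 18.4 × 8.85×10⁻¹² × 1.88×10⁻³ / 6.57×10⁻⁶ = 4.65×10⁻⁸ F.
C = (1/C₁ + 1/C₂)⁻¹ = 3.03×10⁻⁸ F.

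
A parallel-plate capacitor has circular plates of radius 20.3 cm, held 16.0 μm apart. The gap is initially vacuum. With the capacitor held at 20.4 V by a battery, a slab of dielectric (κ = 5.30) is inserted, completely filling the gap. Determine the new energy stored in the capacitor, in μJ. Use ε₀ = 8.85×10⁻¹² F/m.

U ≈ 79.0 μJ

A = π(20.3 cm)² = 0.129 m².
Initially C₁ = ε₀A/d = 8.85×10⁻¹² × 0.129 / 1.60×10⁻⁵ = 7.16×10⁻⁸ F.
U₁ = 1.49×10⁻⁵ J.
Battery connected ⇒ V is held fixed. C₂ = 5.30 C₁ and U = ½CV², so U₂/U₁ = C₂/C₁ = 5.30.
U₂ = 5.30 × 1.49×10⁻⁵ = 7.90×10⁻⁵ J.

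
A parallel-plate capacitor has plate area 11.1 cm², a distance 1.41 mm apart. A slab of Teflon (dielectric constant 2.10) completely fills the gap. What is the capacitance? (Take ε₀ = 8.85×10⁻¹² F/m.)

C ≈ 14.6 pF

A = 11.1 cm² = 1.11×10⁻³ m².
C = κε₀A/d = 2.10 × 8.85×10⁻¹² × 1.11×10⁻³ / 1.41×10⁻³ = 1.46×10⁻¹¹ F.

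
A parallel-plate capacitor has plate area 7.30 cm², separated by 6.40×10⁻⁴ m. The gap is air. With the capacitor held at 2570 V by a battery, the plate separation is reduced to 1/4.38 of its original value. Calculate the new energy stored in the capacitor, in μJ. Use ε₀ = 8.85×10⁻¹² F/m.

A = 7.30 cm² = 7.30×10⁻⁴ m².
Initially C₁ = ε₀A/d = 8.85×10⁻¹² × 7.30×10⁻⁴ / 6.40×10⁻⁴ = 1.01×10⁻¹¹ F.
U₁ = 3.33×10⁻⁵ J.
Battery connected ⇒ V is held fixed. C₂ = 4.38 C₁ and U = ½CV², so U₂/U₁ = C₂/C₁ = 4.38.
U₂ = 4.38 × 3.33×10⁻⁵ = 1.46×10⁻⁴ J.

U ≈ 146 μJ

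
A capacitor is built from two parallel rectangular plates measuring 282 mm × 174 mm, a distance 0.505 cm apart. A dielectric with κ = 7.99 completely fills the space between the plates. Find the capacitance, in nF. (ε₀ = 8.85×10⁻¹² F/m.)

A = 282 × 174 mm² = 4.91×10⁻² m².
C = κε₀A/d = 7.99 × 8.85×10⁻¹² × 4.91×10⁻² / 5.05×10⁻³ = 6.87×10⁻¹⁰ F.

C ≈ 0.687 nF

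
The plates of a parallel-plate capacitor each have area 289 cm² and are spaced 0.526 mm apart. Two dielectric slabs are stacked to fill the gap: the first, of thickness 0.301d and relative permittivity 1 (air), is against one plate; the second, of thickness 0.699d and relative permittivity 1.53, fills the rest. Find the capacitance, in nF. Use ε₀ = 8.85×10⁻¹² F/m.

A = 289 cm² = 2.89×10⁻² m².
Stacked slabs ⇒ two capacitors in series, each with the full plate area.
C₁ = κ₁ε₀A/d₁ = 1.00 × 8.85×10⁻¹² × 2.89×10⁻² / 1.58×10⁻⁴ = 1.62×10⁻⁹ F.
C₂ = κ₂ε₀A/d₂ = 1.53 × 8.85×10⁻¹² × 2.89×10⁻² / 3.68×10⁻⁴ = 1.06×10⁻⁹ F.
C = (1/C₁ + 1/C₂)⁻¹ = 6.42×10⁻¹⁰ F.

0.642 nF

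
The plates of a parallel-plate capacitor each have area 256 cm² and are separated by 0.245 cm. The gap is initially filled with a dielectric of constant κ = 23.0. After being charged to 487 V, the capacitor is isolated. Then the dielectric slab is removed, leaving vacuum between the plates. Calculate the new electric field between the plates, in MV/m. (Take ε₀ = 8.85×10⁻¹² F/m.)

A = 256 cm² = 2.56×10⁻² m².
Initially C₁ = κε₀A/d = 23.0 × 8.85×10⁻¹² × 2.56×10⁻² / 2.45×10⁻³ = 2.13×10⁻⁹ F.
E₁ = 1.99×10⁵ V/m.
Isolated ⇒ Q is held fixed. V₂ = Q/C₂ = V₁/0.0435; E = V/d, so E₂/E₁ = (V₂/V₁)(d₁/d₂) = 23.0.
E₂ = 23.0 × 1.99×10⁵ = 4.57×10⁶ V/m.

E ≈ 4.57 MV/m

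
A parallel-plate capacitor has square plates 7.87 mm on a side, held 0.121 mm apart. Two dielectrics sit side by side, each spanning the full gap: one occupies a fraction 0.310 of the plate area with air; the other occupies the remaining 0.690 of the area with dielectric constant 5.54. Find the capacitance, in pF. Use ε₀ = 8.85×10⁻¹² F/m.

A = (7.87 mm)² = 6.19×10⁻⁵ m².
Side-by-side slabs ⇒ two capacitors in parallel, each spanning the full gap.
C₁ = κ₁ε₀A₁/d = 1.00 × 8.85×10⁻¹² × 1.92×10⁻⁵ / 1.21×10⁻⁴ = 1.40×10⁻¹² F.
C₂ = κ₂ε₀A₂/d = 5.54 × 8.85×10⁻¹² × 4.27×10⁻⁵ / 1.21×10⁻⁴ = 1.73×10⁻¹¹ F.
C = C₁ + C₂ = 1.87×10⁻¹¹ F.

C ≈ 18.7 pF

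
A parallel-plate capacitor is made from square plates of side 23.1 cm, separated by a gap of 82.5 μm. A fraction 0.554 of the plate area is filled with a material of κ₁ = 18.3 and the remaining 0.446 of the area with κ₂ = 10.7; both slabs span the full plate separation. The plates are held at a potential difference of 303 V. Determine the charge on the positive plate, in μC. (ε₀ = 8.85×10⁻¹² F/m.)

A = (23.1 cm)² = 5.34×10⁻² m².
Side-by-side slabs ⇒ two capacitors in parallel, each spanning the full gap.
C₁ = κ₁ε₀A₁/d = 18.3 × 8.85×10⁻¹² × 2.96×10⁻² / 8.25×10⁻⁵ = 5.80×10⁻⁸ F.
C₂ = κ₂ε₀A₂/d = 10.7 × 8.85×10⁻¹² × 2.38×10⁻² / 8.25×10⁻⁵ = 2.73×10⁻⁸ F.
C = C₁ + C₂ = 8.53×10⁻⁸ F.
Q = CV = 8.53×10⁻⁸ × 303 = 2.59×10⁻⁵ C.

Q ≈ 25.9 μC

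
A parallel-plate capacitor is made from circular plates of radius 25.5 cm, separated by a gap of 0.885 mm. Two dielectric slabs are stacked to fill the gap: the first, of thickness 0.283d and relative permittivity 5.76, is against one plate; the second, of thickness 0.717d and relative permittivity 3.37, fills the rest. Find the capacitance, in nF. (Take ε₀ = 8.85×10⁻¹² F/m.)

A = π(25.5 cm)² = 0.204 m².
Stacked slabs ⇒ two capacitors in series, each with the full plate area.
C₁ = κ₁ε₀A/d₁ = 5.76 × 8.85×10⁻¹² × 0.204 / 2.50×10⁻⁴ = 4.16×10⁻⁸ F.
C₂ = κ₂ε₀A/d₂ = 3.37 × 8.85×10⁻¹² × 0.204 / 6.35×10⁻⁴ = 9.60×10⁻⁹ F.
C = (1/C₁ + 1/C₂)⁻¹ = 7.80×10⁻⁹ F.

C ≈ 7.80 nF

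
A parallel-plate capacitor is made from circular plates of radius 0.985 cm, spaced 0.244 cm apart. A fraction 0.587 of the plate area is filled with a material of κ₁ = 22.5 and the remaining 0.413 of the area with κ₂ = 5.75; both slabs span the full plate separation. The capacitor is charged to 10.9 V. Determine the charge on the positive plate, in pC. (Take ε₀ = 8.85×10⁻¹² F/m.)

Q ≈ 188 pC

A = π(0.985 cm)² = 3.05×10⁻⁴ m².
Side-by-side slabs ⇒ two capacitors in parallel, each spanning the full gap.
C₁ = κ₁ε₀A₁/d = 22.5 × 8.85×10⁻¹² × 1.79×10⁻⁴ / 2.44×10⁻³ = 1.46×10⁻¹¹ F.
C₂ = κ₂ε₀A₂/d = 5.75 × 8.85×10⁻¹² × 1.26×10⁻⁴ / 2.44×10⁻³ = 2.63×10⁻¹² F.
C = C₁ + C₂ = 1.72×10⁻¹¹ F.
Q = CV = 1.72×10⁻¹¹ × 10.9 = 1.88×10⁻¹⁰ C.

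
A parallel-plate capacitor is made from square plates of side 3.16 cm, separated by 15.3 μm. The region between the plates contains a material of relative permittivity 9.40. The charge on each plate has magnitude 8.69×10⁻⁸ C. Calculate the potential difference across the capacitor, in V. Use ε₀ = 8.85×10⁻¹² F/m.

A = (3.16 cm)² = 9.99×10⁻⁴ m².
C = κε₀A/d = 9.40 × 8.85×10⁻¹² × 9.99×10⁻⁴ / 1.53×10⁻⁵ = 5.43×10⁻⁹ F.
V = Q/C = 8.69×10⁻⁸ / 5.43×10⁻⁹ = 16.0 V.

16.0 V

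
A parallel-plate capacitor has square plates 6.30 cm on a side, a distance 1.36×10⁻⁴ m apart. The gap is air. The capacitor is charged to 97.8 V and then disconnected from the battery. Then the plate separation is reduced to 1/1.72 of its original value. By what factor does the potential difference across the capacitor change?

Isolated ⇒ Q is held fixed.
C₂ = 1.72 C₁ and V = Q/C, so V₂/V₁ = C₁/C₂ = 0.581.

V₂/V₁ ≈ 0.581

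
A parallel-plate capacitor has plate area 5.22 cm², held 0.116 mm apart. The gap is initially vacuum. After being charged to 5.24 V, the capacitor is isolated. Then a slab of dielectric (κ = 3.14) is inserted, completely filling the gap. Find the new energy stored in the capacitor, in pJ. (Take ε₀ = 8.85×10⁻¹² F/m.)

A = 5.22 cm² = 5.22×10⁻⁴ m².
Initially C₁ = ε₀A/d = 8.85×10⁻¹² × 5.22×10⁻⁴ / 1.16×10⁻⁴ = 3.98×10⁻¹¹ F.
U₁ = 5.47×10⁻¹⁰ J.
Isolated ⇒ Q is held fixed. C₂ = 3.14 C₁ and U = Q²/(2C), so U₂/U₁ = C₁/C₂ = 0.318.
U₂ = 0.318 × 5.47×10⁻¹⁰ = 1.74×10⁻¹⁰ J.

U ≈ 174 pJ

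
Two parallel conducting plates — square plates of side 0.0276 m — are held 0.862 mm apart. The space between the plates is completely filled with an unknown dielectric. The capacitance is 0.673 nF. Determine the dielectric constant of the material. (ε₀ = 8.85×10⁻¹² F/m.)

86.1

A = (0.0276 m)² = 7.62×10⁻⁴ m².
κ = Cd/(ε₀A) = 6.73×10⁻¹⁰ × 8.62×10⁻⁴ / (8.85×10⁻¹² × 7.62×10⁻⁴) = 86.1.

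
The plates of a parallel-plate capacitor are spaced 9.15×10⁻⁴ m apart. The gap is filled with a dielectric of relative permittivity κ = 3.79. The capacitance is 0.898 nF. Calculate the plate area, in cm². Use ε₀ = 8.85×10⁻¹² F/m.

A = Cd/(κε₀) = 8.98×10⁻¹⁰ × 9.15×10⁻⁴ / (3.79 × 8.85×10⁻¹²) = 2.45×10⁻² m².

A ≈ 245 cm²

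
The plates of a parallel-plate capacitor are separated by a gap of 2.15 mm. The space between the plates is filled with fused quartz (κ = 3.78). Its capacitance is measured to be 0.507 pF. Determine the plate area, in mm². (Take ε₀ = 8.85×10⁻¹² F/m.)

A ≈ 32.6 mm²

A = Cd/(κε₀) = 5.07×10⁻¹³ × 2.15×10⁻³ / (3.78 × 8.85×10⁻¹²) = 3.26×10⁻⁵ m².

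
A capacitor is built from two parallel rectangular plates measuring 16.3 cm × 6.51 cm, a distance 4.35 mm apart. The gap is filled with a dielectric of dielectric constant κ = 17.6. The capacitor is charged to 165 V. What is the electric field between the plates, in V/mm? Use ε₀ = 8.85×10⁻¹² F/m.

E = V/d = 165 / 4.35×10⁻³ = 3.79×10⁴ V/m.

E ≈ 37.9 V/mm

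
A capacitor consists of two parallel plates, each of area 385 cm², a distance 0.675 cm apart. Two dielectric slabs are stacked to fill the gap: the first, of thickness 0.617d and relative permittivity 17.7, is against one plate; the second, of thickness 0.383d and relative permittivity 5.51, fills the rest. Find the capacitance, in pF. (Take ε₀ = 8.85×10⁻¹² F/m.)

A = 385 cm² = 3.85×10⁻² m².
Stacked slabs ⇒ two capacitors in series, each with the full plate area.
C₁ = κ₁ε₀A/d₁ = 17.7 × 8.85×10⁻¹² × 3.85×10⁻² / 4.16×10⁻³ = 1.45×10⁻⁹ F.
C₂ = κ₂ε₀A/d₂ = 5.51 × 8.85×10⁻¹² × 3.85×10⁻² / 2.59×10⁻³ = 7.26×10⁻¹⁰ F.
C = (1/C₁ + 1/C₂)⁻¹ = 4.84×10⁻¹⁰ F.

C ≈ 484 pF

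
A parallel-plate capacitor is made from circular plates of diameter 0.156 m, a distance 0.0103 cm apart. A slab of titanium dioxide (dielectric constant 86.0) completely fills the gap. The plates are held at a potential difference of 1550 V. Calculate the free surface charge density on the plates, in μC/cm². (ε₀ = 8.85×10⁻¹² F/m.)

A = π(0.156/2 m)² = 1.91×10⁻² m².
C = κε₀A/d = 86.0 × 8.85×10⁻¹² × 1.91×10⁻² / 1.03×10⁻⁴ = 1.41×10⁻⁷ F.
σ = Q/A = CV/A = 1.41×10⁻⁷ × 1550 / 1.91×10⁻² = 1.15×10⁻² C/m².

σ ≈ 1.15 μC/cm²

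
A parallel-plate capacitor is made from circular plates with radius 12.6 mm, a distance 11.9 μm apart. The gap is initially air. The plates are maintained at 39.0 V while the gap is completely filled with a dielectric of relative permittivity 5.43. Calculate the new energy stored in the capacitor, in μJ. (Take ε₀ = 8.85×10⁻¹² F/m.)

U ≈ 1.53 μJ

A = π(12.6 mm)² = 4.99×10⁻⁴ m².
Initially C₁ = ε₀A/d = 8.85×10⁻¹² × 4.99×10⁻⁴ / 1.19×10⁻⁵ = 3.71×10⁻¹⁰ F.
U₁ = 2.82×10⁻⁷ J.
Battery connected ⇒ V is held fixed. C₂ = 5.43 C₁ and U = ½CV², so U₂/U₁ = C₂/C₁ = 5.43.
U₂ = 5.43 × 2.82×10⁻⁷ = 1.53×10⁻⁶ J.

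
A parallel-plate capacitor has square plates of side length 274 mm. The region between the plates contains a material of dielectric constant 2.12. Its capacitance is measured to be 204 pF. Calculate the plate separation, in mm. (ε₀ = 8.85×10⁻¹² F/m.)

d ≈ 6.90 mm

A = (274 mm)² = 7.51×10⁻² m².
d = κε₀A/C = 2.12 × 8.85×10⁻¹² × 7.51×10⁻² / 2.04×10⁻¹⁰ = 6.90×10⁻³ m.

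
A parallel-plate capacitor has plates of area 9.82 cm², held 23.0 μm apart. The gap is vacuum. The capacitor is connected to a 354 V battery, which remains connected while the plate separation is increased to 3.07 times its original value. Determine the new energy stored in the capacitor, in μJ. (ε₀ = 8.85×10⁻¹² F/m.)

U ≈ 7.71 μJ

A = 9.82 cm² = 9.82×10⁻⁴ m².
Initially C₁ = ε₀A/d = 8.85×10⁻¹² × 9.82×10⁻⁴ / 2.30×10⁻⁵ = 3.78×10⁻¹⁰ F.
U₁ = 2.37×10⁻⁵ J.
Battery connected ⇒ V is held fixed. C₂ = 0.326 C₁ and U = ½CV², so U₂/U₁ = C₂/C₁ = 0.326.
U₂ = 0.326 × 2.37×10⁻⁵ = 7.71×10⁻⁶ J.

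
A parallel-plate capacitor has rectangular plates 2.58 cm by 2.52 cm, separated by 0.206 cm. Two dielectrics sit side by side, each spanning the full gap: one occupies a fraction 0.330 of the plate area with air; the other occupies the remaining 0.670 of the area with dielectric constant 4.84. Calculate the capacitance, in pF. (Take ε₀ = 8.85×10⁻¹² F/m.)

A = 2.58 × 2.52 cm² = 6.50×10⁻⁴ m².
Side-by-side slabs ⇒ two capacitors in parallel, each spanning the full gap.
C₁ = κ₁ε₀A₁/d = 1.00 × 8.85×10⁻¹² × 2.15×10⁻⁴ / 2.06×10⁻³ = 9.22×10⁻¹³ F.
C₂ = κ₂ε₀A₂/d = 4.84 × 8.85×10⁻¹² × 4.36×10⁻⁴ / 2.06×10⁻³ = 9.06×10⁻¹² F.
C = C₁ + C₂ = 9.98×10⁻¹² F.

C ≈ 9.98 pF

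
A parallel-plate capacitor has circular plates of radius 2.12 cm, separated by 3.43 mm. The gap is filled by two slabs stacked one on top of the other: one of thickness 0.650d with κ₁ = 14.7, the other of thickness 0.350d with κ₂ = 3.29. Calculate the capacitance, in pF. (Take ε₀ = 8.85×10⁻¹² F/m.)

A = π(2.12 cm)² = 1.41×10⁻³ m².
Stacked slabs ⇒ two capacitors in series, each with the full plate area.
C₁ = κ₁ε₀A/d₁ = 14.7 × 8.85×10⁻¹² × 1.41×10⁻³ / 2.23×10⁻³ = 8.24×10⁻¹¹ F.
C₂ = κ₂ε₀A/d₂ = 3.29 × 8.85×10⁻¹² × 1.41×10⁻³ / 1.20×10⁻³ = 3.42×10⁻¹¹ F.
C = (1/C₁ + 1/C₂)⁻¹ = 2.42×10⁻¹¹ F.

C ≈ 24.2 pF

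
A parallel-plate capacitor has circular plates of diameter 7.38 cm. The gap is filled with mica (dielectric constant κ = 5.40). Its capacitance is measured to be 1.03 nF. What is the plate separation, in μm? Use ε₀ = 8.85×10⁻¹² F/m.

d ≈ 198 μm

A = π(7.38/2 cm)² = 4.28×10⁻³ m².
d = κε₀A/C = 5.40 × 8.85×10⁻¹² × 4.28×10⁻³ / 1.03×10⁻⁹ = 1.98×10⁻⁴ m.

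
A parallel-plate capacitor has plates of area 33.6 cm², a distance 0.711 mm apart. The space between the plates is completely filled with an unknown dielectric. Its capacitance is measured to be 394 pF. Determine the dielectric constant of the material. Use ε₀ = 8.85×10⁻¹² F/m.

A = 33.6 cm² = 3.36×10⁻³ m².
κ = Cd/(ε₀A) = 3.94×10⁻¹⁰ × 7.11×10⁻⁴ / (8.85×10⁻¹² × 3.36×10⁻³) = 9.42.

9.42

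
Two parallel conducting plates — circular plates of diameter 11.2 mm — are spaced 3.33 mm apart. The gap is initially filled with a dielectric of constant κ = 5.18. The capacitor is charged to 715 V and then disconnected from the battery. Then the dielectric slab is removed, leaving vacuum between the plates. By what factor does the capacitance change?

C = κε₀A/d scales with κ, so C₂/C₁ = 1/κ = 1/5.18 = 0.193.

0.193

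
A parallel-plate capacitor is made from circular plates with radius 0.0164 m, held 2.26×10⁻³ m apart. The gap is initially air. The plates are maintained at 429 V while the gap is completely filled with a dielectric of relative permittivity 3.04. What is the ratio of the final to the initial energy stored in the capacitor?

Battery connected ⇒ V is held fixed.
C₂ = 3.04 C₁ and U = ½CV², so U₂/U₁ = C₂/C₁ = 3.04.

3.04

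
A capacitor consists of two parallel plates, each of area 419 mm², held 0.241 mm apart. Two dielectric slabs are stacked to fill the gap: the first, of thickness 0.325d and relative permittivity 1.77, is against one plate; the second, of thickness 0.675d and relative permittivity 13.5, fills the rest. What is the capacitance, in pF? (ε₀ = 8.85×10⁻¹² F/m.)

A = 419 mm² = 4.19×10⁻⁴ m².
Stacked slabs ⇒ two capacitors in series, each with the full plate area.
C₁ = κ₁ε₀A/d₁ = 1.77 × 8.85×10⁻¹² × 4.19×10⁻⁴ / 7.83×10⁻⁵ = 8.38×10⁻¹¹ F.
C₂ = κ₂ε₀A/d₂ = 13.5 × 8.85×10⁻¹² × 4.19×10⁻⁴ / 1.63×10⁻⁴ = 3.08×10⁻¹⁰ F.
C = (1/C₁ + 1/C₂)⁻¹ = 6.59×10⁻¹¹ F.

65.9 pF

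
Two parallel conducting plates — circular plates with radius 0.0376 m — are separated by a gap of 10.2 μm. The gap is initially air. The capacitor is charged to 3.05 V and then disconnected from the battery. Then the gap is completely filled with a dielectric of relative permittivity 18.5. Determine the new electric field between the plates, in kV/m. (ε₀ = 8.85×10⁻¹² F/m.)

A = π(0.0376 m)² = 4.44×10⁻³ m².
Initially C₁ = ε₀A/d = 8.85×10⁻¹² × 4.44×10⁻³ / 1.02×10⁻⁵ = 3.85×10⁻⁹ F.
E₁ = 2.99×10⁵ V/m.
Isolated ⇒ Q is held fixed. V₂ = Q/C₂ = V₁/18.5; E = V/d, so E₂/E₁ = (V₂/V₁)(d₁/d₂) = 0.0541.
E₂ = 0.0541 × 2.99×10⁵ = 1.62×10⁴ V/m.

E ≈ 16.2 kV/m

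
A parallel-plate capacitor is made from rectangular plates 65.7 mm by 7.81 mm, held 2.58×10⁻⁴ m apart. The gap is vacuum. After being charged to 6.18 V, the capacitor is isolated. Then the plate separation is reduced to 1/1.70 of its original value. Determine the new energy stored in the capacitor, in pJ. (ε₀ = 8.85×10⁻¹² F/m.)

A = 65.7 × 7.81 mm² = 5.13×10⁻⁴ m².
Initially C₁ = ε₀A/d = 8.85×10⁻¹² × 5.13×10⁻⁴ / 2.58×10⁻⁴ = 1.76×10⁻¹¹ F.
U₁ = 3.36×10⁻¹⁰ J.
Isolated ⇒ Q is held fixed. C₂ = 1.70 C₁ and U = Q²/(2C), so U₂/U₁ = C₁/C₂ = 0.588.
U₂ = 0.588 × 3.36×10⁻¹⁰ = 1.98×10⁻¹⁰ J.

U ≈ 198 pJ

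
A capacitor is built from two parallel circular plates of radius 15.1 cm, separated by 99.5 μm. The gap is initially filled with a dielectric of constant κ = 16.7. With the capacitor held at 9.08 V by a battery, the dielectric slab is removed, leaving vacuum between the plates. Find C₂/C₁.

C₂/C₁ ≈ 0.0599

C = κε₀A/d scales with κ, so C₂/C₁ = 1/κ = 1/16.7 = 0.0599.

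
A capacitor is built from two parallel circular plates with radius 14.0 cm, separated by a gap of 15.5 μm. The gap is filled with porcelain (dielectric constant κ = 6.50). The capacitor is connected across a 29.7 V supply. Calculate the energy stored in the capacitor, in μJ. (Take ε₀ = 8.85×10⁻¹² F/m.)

101 μJ

A = π(14.0 cm)² = 6.16×10⁻² m².
C = κε₀A/d = 6.50 × 8.85×10⁻¹² × 6.16×10⁻² / 1.55×10⁻⁵ = 2.29×10⁻⁷ F.
U = ½CV² = ½ × 2.29×10⁻⁷ × (29.7)² = 1.01×10⁻⁴ J.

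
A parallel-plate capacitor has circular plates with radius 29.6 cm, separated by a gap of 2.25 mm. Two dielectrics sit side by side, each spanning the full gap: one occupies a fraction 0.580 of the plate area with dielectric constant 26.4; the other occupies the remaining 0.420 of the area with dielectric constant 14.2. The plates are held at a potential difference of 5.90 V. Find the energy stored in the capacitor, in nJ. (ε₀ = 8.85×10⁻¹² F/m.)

A = π(29.6 cm)² = 0.275 m².
Side-by-side slabs ⇒ two capacitors in parallel, each spanning the full gap.
C₁ = κ₁ε₀A₁/d = 26.4 × 8.85×10⁻¹² × 0.160 / 2.25×10⁻³ = 1.66×10⁻⁸ F.
C₂ = κ₂ε₀A₂/d = 14.2 × 8.85×10⁻¹² × 0.116 / 2.25×10⁻³ = 6.46×10⁻⁹ F.
C = C₁ + C₂ = 2.30×10⁻⁸ F.
U = ½CV² = ½ × 2.30×10⁻⁸ × (5.90)² = 4.01×10⁻⁷ J.

401 nJ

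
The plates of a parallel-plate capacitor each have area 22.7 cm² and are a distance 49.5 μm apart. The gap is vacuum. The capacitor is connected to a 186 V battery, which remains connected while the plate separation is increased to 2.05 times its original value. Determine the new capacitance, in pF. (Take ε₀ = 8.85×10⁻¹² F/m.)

C ≈ 198 pF

A = 22.7 cm² = 2.27×10⁻³ m².
Initially C₁ = ε₀A/d = 8.85×10⁻¹² × 2.27×10⁻³ / 4.95×10⁻⁵ = 4.06×10⁻¹⁰ F.
C = ε₀A/d scales as 1/d, so C₂/C₁ = d₁/d₂ = 1/2.05 = 0.488.
C₂ = 0.488 × 4.06×10⁻¹⁰ = 1.98×10⁻¹⁰ F.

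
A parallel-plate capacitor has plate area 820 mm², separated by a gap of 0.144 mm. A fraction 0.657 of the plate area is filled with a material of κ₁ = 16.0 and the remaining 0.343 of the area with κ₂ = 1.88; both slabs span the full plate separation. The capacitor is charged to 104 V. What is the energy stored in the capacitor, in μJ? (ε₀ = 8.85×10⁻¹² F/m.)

U ≈ 3.04 μJ

A = 820 mm² = 8.20×10⁻⁴ m².
Side-by-side slabs ⇒ two capacitors in parallel, each spanning the full gap.
C₁ = κ₁ε₀A₁/d = 16.0 × 8.85×10⁻¹² × 5.39×10⁻⁴ / 1.44×10⁻⁴ = 5.30×10⁻¹⁰ F.
C₂ = κ₂ε₀A₂/d = 1.88 × 8.85×10⁻¹² × 2.81×10⁻⁴ / 1.44×10⁻⁴ = 3.25×10⁻¹¹ F.
C = C₁ + C₂ = 5.62×10⁻¹⁰ F.
U = ½CV² = ½ × 5.62×10⁻¹⁰ × (104)² = 3.04×10⁻⁶ J.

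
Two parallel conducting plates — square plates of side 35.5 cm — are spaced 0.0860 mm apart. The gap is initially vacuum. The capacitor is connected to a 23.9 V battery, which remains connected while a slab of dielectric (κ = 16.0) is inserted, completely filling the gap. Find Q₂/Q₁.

Q₂/Q₁ ≈ 16.0

Battery connected ⇒ V is held fixed.
C₂ = 16.0 C₁ and Q = CV, so Q₂/Q₁ = C₂/C₁ = 16.0.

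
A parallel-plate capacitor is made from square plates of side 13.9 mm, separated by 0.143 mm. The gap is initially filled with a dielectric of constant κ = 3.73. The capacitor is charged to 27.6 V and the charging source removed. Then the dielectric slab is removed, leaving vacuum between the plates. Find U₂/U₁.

3.73

Isolated ⇒ Q is held fixed.
C₂ = 0.268 C₁ and U = Q²/(2C), so U₂/U₁ = C₁/C₂ = 3.73.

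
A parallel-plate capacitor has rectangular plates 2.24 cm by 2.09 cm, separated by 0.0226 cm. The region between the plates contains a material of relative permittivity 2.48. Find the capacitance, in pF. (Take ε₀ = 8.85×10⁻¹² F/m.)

A = 2.24 × 2.09 cm² = 4.68×10⁻⁴ m².
C = κε₀A/d = 2.48 × 8.85×10⁻¹² × 4.68×10⁻⁴ / 2.26×10⁻⁴ = 4.55×10⁻¹¹ F.

45.5 pF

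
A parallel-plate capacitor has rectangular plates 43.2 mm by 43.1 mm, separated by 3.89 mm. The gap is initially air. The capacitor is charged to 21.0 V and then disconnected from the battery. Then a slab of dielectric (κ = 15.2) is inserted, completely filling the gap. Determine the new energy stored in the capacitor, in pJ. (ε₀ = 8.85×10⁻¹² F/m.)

61.4 pJ

A = 43.2 × 43.1 mm² = 1.86×10⁻³ m².
Initially C₁ = ε₀A/d = 8.85×10⁻¹² × 1.86×10⁻³ / 3.89×10⁻³ = 4.24×10⁻¹² F.
U₁ = 9.34×10⁻¹⁰ J.
Isolated ⇒ Q is held fixed. C₂ = 15.2 C₁ and U = Q²/(2C), so U₂/U₁ = C₁/C₂ = 0.0658.
U₂ = 0.0658 × 9.34×10⁻¹⁰ = 6.14×10⁻¹¹ J.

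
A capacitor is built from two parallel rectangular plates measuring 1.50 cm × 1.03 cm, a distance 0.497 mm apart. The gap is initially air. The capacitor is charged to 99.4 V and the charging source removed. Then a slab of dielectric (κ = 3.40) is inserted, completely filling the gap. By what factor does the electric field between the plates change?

Isolated ⇒ Q is held fixed.
V₂ = Q/C₂ = V₁/3.40; E = V/d, so E₂/E₁ = (V₂/V₁)(d₁/d₂) = 0.294.

0.294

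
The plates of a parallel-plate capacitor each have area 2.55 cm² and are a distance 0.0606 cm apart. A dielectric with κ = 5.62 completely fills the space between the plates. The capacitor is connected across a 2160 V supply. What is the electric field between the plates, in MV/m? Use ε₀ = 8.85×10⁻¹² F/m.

E = V/d = 2160 / 6.06×10⁻⁴ = 3.56×10⁶ V/m.

3.56 MV/m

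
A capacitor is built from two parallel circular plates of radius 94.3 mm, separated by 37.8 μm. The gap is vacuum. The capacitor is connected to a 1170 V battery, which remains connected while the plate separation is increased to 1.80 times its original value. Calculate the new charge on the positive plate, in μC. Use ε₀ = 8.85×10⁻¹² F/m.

4.25 μC

A = π(94.3 mm)² = 2.79×10⁻² m².
Initially C₁ = ε₀A/d = 8.85×10⁻¹² × 2.79×10⁻² / 3.78×10⁻⁵ = 6.54×10⁻⁹ F.
Q₁ = 7.65×10⁻⁶ C.
Battery connected ⇒ V is held fixed. C₂ = 0.556 C₁ and Q = CV, so Q₂/Q₁ = C₂/C₁ = 0.556.
Q₂ = 0.556 × 7.65×10⁻⁶ = 4.25×10⁻⁶ C.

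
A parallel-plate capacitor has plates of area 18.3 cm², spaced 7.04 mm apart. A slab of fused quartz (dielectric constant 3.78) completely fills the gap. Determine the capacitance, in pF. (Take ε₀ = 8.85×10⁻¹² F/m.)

A = 18.3 cm² = 1.83×10⁻³ m².
C = κε₀A/d = 3.78 × 8.85×10⁻¹² × 1.83×10⁻³ / 7.04×10⁻³ = 8.70×10⁻¹² F.

8.70 pF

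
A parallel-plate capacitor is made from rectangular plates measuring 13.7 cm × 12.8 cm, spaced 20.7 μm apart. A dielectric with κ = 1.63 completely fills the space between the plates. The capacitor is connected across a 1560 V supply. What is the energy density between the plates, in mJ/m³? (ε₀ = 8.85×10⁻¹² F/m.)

4.10×10⁷ mJ/m³

E = V/d = 1560 / 2.07×10⁻⁵ = 7.54×10⁷ V/m.
u = ½κε₀E² = ½ × 1.63 × 8.85×10⁻¹² × (7.54×10⁷)² = 4.10×10⁴ J/m³.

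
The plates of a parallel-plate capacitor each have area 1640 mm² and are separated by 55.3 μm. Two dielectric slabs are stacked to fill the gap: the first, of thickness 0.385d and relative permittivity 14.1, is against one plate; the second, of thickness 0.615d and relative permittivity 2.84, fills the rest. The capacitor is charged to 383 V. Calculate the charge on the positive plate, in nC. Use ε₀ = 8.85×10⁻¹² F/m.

A = 1640 mm² = 1.64×10⁻³ m².
Stacked slabs ⇒ two capacitors in series, each with the full plate area.
C₁ = κ₁ε₀A/d₁ = 14.1 × 8.85×10⁻¹² × 1.64×10⁻³ / 2.13×10⁻⁵ = 9.61×10⁻⁹ F.
C₂ = κ₂ε₀A/d₂ = 2.84 × 8.85×10⁻¹² × 1.64×10⁻³ / 3.40×10⁻⁵ = 1.21×10⁻⁹ F.
C = (1/C₁ + 1/C₂)⁻¹ = 1.08×10⁻⁹ F.
Q = CV = 1.08×10⁻⁹ × 383 = 4.12×10⁻⁷ C.

Q ≈ 412 nC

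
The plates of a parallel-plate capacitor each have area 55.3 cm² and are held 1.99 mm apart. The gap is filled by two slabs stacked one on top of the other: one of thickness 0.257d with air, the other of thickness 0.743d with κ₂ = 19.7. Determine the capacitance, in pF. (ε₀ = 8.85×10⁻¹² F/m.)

C ≈ 83.4 pF

A = 55.3 cm² = 5.53×10⁻³ m².
Stacked slabs ⇒ two capacitors in series, each with the full plate area.
C₁ = κ₁ε₀A/d₁ = 1.00 × 8.85×10⁻¹² × 5.53×10⁻³ / 5.11×10⁻⁴ = 9.57×10⁻¹¹ F.
C₂ = κ₂ε₀A/d₂ = 19.7 × 8.85×10⁻¹² × 5.53×10⁻³ / 1.48×10⁻³ = 6.52×10⁻¹⁰ F.
C = (1/C₁ + 1/C₂)⁻¹ = 8.34×10⁻¹¹ F.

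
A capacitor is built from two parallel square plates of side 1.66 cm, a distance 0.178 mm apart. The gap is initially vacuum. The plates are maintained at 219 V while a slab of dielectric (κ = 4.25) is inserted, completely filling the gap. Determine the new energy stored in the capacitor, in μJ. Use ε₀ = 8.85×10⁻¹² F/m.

1.40 μJ

A = (1.66 cm)² = 2.76×10⁻⁴ m².
Initially C₁ = ε₀A/d = 8.85×10⁻¹² × 2.76×10⁻⁴ / 1.78×10⁻⁴ = 1.37×10⁻¹¹ F.
U₁ = 3.29×10⁻⁷ J.
Battery connected ⇒ V is held fixed. C₂ = 4.25 C₁ and U = ½CV², so U₂/U₁ = C₂/C₁ = 4.25.
U₂ = 4.25 × 3.29×10⁻⁷ = 1.40×10⁻⁶ J.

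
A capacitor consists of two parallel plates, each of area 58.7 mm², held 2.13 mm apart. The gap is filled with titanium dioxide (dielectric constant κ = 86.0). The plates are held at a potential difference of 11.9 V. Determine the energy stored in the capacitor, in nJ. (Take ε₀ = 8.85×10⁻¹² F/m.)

1.49 nJ

A = 58.7 mm² = 5.87×10⁻⁵ m².
C = κε₀A/d = 86.0 × 8.85×10⁻¹² × 5.87×10⁻⁵ / 2.13×10⁻³ = 2.10×10⁻¹¹ F.
U = ½CV² = ½ × 2.10×10⁻¹¹ × (11.9)² = 1.49×10⁻⁹ J.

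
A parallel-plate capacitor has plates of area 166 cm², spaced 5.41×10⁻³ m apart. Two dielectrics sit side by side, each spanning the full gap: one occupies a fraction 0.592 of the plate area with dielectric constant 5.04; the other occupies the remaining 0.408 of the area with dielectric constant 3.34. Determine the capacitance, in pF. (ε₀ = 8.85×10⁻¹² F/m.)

C ≈ 118 pF

A = 166 cm² = 1.66×10⁻² m².
Side-by-side slabs ⇒ two capacitors in parallel, each spanning the full gap.
C₁ = κ₁ε₀A₁/d = 5.04 × 8.85×10⁻¹² × 9.83×10⁻³ / 5.41×10⁻³ = 8.10×10⁻¹¹ F.
C₂ = κ₂ε₀A₂/d = 3.34 × 8.85×10⁻¹² × 6.77×10⁻³ / 5.41×10⁻³ = 3.70×10⁻¹¹ F.
C = C₁ + C₂ = 1.18×10⁻¹⁰ F.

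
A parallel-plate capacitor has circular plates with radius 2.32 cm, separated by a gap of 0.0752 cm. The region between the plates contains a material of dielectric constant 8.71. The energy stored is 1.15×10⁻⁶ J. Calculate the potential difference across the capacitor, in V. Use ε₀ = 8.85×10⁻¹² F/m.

V ≈ 115 V

A = π(2.32 cm)² = 1.69×10⁻³ m².
C = κε₀A/d = 8.71 × 8.85×10⁻¹² × 1.69×10⁻³ / 7.52×10⁻⁴ = 1.73×10⁻¹⁰ F.
V = √(2U/C) = √(2 × 1.15×10⁻⁶ / 1.73×10⁻¹⁰) = 1.15×10² V.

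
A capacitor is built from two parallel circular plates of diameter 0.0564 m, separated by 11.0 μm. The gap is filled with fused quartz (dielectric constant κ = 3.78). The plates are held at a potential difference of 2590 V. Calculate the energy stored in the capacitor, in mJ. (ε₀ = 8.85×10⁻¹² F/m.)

25.5 mJ

A = π(0.0564/2 m)² = 2.50×10⁻³ m².
C = κε₀A/d = 3.78 × 8.85×10⁻¹² × 2.50×10⁻³ / 1.10×10⁻⁵ = 7.60×10⁻⁹ F.
U = ½CV² = ½ × 7.60×10⁻⁹ × (2590)² = 2.55×10⁻² J.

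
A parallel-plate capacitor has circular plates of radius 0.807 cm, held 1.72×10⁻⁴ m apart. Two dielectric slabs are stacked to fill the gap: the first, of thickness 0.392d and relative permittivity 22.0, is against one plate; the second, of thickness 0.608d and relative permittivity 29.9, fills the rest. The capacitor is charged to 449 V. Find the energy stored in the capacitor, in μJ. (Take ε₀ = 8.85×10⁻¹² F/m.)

A = π(0.807 cm)² = 2.05×10⁻⁴ m².
Stacked slabs ⇒ two capacitors in series, each with the full plate area.
C₁ = κ₁ε₀A/d₁ = 22.0 × 8.85×10⁻¹² × 2.05×10⁻⁴ / 6.74×10⁻⁵ = 5.91×10⁻¹⁰ F.
C₂ = κ₂ε₀A/d₂ = 29.9 × 8.85×10⁻¹² × 2.05×10⁻⁴ / 1.05×10⁻⁴ = 5.18×10⁻¹⁰ F.
C = (1/C₁ + 1/C₂)⁻¹ = 2.76×10⁻¹⁰ F.
U = ½CV² = ½ × 2.76×10⁻¹⁰ × (449)² = 2.78×10⁻⁵ J.

U ≈ 27.8 μJ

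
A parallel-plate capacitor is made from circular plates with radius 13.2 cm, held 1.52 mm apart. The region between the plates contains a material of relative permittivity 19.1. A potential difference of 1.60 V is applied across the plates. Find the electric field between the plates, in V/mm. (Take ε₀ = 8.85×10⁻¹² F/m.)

E = V/d = 1.60 / 1.52×10⁻³ = 1.05×10³ V/m.

1.05 V/mm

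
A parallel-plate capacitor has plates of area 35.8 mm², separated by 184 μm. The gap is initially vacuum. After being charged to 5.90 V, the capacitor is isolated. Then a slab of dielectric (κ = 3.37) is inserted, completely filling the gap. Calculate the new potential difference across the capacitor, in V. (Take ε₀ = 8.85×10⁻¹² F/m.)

1.75 V

A = 35.8 mm² = 3.58×10⁻⁵ m².
Initially C₁ = ε₀A/d = 8.85×10⁻¹² × 3.58×10⁻⁵ / 1.84×10⁻⁴ = 1.72×10⁻¹² F.
V₁ = 5.90 V.
Isolated ⇒ Q is held fixed. C₂ = 3.37 C₁ and V = Q/C, so V₂/V₁ = C₁/C₂ = 0.297.
V₂ = 0.297 × 5.90 = 1.75 V.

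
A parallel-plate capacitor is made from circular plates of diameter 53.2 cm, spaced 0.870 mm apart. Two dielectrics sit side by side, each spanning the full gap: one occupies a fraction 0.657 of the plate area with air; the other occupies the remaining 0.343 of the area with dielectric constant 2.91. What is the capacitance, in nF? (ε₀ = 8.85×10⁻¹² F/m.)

A = π(53.2/2 cm)² = 0.222 m².
Side-by-side slabs ⇒ two capacitors in parallel, each spanning the full gap.
C₁ = κ₁ε₀A₁/d = 1.00 × 8.85×10⁻¹² × 0.146 / 8.70×10⁻⁴ = 1.49×10⁻⁹ F.
C₂ = κ₂ε₀A₂/d = 2.91 × 8.85×10⁻¹² × 7.62×10⁻² / 8.70×10⁻⁴ = 2.26×10⁻⁹ F.
C = C₁ + C₂ = 3.74×10⁻⁹ F.

3.74 nF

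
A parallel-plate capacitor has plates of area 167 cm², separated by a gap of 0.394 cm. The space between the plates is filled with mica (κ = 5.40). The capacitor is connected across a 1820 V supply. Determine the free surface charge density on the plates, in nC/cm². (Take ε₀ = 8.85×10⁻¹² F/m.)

A = 167 cm² = 1.67×10⁻² m².
C = κε₀A/d = 5.40 × 8.85×10⁻¹² × 1.67×10⁻² / 3.94×10⁻³ = 2.03×10⁻¹⁰ F.
σ = Q/A = CV/A = 2.03×10⁻¹⁰ × 1820 / 1.67×10⁻² = 2.21×10⁻⁵ C/m².

σ ≈ 2.21 nC/cm²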